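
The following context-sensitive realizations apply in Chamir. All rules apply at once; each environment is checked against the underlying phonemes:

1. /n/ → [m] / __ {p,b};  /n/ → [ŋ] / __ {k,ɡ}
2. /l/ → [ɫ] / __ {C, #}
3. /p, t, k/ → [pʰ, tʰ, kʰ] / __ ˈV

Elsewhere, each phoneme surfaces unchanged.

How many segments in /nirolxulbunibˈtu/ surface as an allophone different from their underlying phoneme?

3

Segments that undergo a rule: /l/ → [ɫ] (rule 2); /l/ → [ɫ] (rule 2); /t/ → [tʰ] (rule 3).
All other segments surface unchanged.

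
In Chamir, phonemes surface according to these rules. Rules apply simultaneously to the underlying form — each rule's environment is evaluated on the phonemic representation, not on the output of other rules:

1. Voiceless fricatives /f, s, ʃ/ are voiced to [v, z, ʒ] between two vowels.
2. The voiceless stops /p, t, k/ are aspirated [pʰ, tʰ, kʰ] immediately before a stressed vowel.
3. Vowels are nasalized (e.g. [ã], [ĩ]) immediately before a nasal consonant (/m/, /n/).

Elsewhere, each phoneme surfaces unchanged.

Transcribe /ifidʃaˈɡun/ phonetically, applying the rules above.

[ividʃaˈɡũn]

/i/ (word-initial) fails the environment for rule 3, so it stays [i].
/f/ meets the environment for rule 1 (between two vowels) → [v].
/i/ (between /f/ and /d/) is in the target of rule 3 but the environment (before a nasal consonant) is not met → [i].
/d/ stays [d].
/ʃ/ (between /d/ and /a/) fails the environment for rule 1, so it stays [ʃ].
/a/ (between /ʃ/ and /ɡ/) is in the target of rule 3 but the environment (before a nasal consonant) is not met → [a].
/ɡ/ stays [ɡ].
/u/ (between /ɡ/ and /n/): before a nasal consonant, so rule 3 applies → [ũ].
/n/ stays [n].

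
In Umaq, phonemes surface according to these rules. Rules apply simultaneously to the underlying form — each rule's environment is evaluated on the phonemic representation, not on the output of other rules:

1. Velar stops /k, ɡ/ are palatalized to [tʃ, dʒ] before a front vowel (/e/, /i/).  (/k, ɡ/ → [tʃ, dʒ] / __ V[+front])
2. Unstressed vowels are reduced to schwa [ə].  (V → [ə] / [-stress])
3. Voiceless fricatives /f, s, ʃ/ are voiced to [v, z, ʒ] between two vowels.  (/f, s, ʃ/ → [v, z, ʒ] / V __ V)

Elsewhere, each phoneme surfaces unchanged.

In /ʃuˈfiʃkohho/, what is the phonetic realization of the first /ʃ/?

/ʃ/ (word-initial) fails the environment for rule 3, so it stays [ʃ].

[ʃ]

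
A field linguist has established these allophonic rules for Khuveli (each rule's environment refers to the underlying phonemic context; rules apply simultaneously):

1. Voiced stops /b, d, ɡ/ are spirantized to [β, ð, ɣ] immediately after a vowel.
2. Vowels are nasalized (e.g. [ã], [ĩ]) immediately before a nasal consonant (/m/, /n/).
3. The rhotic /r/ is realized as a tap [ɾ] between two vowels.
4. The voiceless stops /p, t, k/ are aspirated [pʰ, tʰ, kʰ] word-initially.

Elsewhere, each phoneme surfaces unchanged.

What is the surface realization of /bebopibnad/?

/b/ (word-initial): rule 1 targets it, but not immediately after a vowel → unchanged [b].
/e/ (between /b/ and /b/) is in the target of rule 2 but the environment (before a nasal consonant) is not met → [e].
/b/ meets the environment for rule 1 (immediately after a vowel) → [β].
/o/ — between /b/ and /p/; rule 2 does not apply here → [o].
/p/ (between /o/ and /i/) fails the environment for rule 4, so it stays [p].
/i/ (between /p/ and /b/) is in the target of rule 2 but the environment (before a nasal consonant) is not met → [i].
/b/ — between /i/ and /n/, immediately after a vowel — surfaces as [β] (rule 1).
/n/ — not in any rule's target class → [n].
/a/ — between /n/ and /d/; rule 2 does not apply here → [a].
Rule 1 applies to /d/ (word-final: immediately after a vowel) → [ð].

[beβopiβnað]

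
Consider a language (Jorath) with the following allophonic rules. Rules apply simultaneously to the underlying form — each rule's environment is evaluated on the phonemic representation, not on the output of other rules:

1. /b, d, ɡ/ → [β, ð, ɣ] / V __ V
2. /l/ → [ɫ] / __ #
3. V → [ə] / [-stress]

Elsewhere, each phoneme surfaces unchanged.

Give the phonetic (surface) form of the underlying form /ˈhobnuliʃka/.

[ˈhobnələʃkə]

/h/ (word-initial): no rule targets it → [h].
/o/ (between /h/ and /b/) fails the environment for rule 3, so it stays [o].
/b/ — between /o/ and /n/; rule 1 does not apply here → [b].
/n/ stays [n].
/u/ (between /n/ and /l/): in an unstressed syllable, so rule 3 applies → [ə].
/l/ (between /u/ and /i/) is in the target of rule 2 but the environment (word-finally) is not met → [l].
/i/ — between /l/ and /ʃ/, in an unstressed syllable — surfaces as [ə] (rule 3).
/ʃ/ stays [ʃ].
/k/ (between /ʃ/ and /a/) is unaffected → [k].
/a/ meets the environment for rule 3 (in an unstressed syllable) → [ə].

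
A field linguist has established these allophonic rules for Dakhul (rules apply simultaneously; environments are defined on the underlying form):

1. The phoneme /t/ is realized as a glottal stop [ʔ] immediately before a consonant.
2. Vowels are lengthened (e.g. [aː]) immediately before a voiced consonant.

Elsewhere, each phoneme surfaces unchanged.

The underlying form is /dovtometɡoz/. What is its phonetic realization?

/d/ — not in any rule's target class → [d].
/o/ — between /d/ and /v/, before a voiced consonant — surfaces as [oː] (rule 2).
/v/ (between /o/ and /t/) is unaffected → [v].
/t/ (between /v/ and /o/) is in the target of rule 1 but the environment (immediately before a consonant) is not met → [t].
/o/ (between /t/ and /m/): before a voiced consonant, so rule 2 applies → [oː].
/m/ — not in any rule's target class → [m].
/e/ (between /m/ and /t/) is in the target of rule 2 but the environment (before a voiced consonant) is not met → [e].
/t/ — between /e/ and /ɡ/, immediately before a consonant — surfaces as [ʔ] (rule 1).
/ɡ/ stays [ɡ].
Rule 2 applies to /o/ (between /ɡ/ and /z/: before a voiced consonant) → [oː].
/z/ (word-final) is unaffected → [z].

[doːvtoːmeʔɡoːz]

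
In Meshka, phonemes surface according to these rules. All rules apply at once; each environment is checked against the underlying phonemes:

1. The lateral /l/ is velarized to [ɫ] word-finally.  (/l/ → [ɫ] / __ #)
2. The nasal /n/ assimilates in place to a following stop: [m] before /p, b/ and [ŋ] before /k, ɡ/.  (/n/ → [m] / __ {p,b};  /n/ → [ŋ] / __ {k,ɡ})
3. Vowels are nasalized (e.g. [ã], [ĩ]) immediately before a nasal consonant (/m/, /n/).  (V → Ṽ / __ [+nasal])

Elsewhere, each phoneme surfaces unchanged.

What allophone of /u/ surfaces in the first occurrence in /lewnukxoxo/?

/u/ (between /n/ and /k/) is in the target of rule 3 but the environment (before a nasal consonant) is not met → [u].

[u]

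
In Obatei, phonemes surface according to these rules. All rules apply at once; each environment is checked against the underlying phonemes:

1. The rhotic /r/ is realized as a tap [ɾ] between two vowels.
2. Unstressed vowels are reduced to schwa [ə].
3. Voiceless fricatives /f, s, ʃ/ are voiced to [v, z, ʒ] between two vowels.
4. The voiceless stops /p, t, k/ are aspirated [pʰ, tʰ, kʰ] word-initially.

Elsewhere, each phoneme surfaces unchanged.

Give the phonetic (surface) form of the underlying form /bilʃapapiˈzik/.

[bəlʃəpəpəˈzik]

/i/ (between /b/ and /l/): in an unstressed syllable, so rule 2 applies → [ə].
/ʃ/ (between /l/ and /a/): rule 3 targets it, but not between two vowels → unchanged [ʃ].
/a/ (between /ʃ/ and /p/) occurs in an unstressed syllable → [ə] by rule 2.
/p/ — between /a/ and /a/; rule 4 does not apply here → [p].
Rule 2 applies to /a/ (between /p/ and /p/: in an unstressed syllable) → [ə].
/p/ (between /a/ and /i/) fails the environment for rule 4, so it stays [p].
Rule 2 applies to /i/ (between /p/ and /z/: in an unstressed syllable) → [ə].
/i/ — between /z/ and /k/; rule 2 does not apply here → [i].
/k/ — word-final; rule 4 does not apply here → [k].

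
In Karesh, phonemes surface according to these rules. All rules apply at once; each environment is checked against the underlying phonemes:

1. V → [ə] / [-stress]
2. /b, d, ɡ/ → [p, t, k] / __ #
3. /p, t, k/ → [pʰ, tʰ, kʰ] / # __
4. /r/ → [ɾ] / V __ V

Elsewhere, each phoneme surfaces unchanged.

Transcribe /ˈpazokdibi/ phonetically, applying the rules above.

[ˈpʰazəkdəbə]

Rule 3 applies to /p/ (word-initial: word-initially) → [pʰ].
/a/ (between /p/ and /z/) is in the target of rule 1 but the environment (in an unstressed syllable) is not met → [a].
/z/ — not in any rule's target class → [z].
/o/ (between /z/ and /k/): in an unstressed syllable, so rule 1 applies → [ə].
/k/ (between /o/ and /d/) fails the environment for rule 3, so it stays [k].
/d/ (between /k/ and /i/) is in the target of rule 2 but the environment (word-finally) is not met → [d].
/i/ — between /d/ and /b/, in an unstressed syllable — surfaces as [ə] (rule 1).
/b/ (between /i/ and /i/) fails the environment for rule 2, so it stays [b].
/i/ — word-final, in an unstressed syllable — surfaces as [ə] (rule 1).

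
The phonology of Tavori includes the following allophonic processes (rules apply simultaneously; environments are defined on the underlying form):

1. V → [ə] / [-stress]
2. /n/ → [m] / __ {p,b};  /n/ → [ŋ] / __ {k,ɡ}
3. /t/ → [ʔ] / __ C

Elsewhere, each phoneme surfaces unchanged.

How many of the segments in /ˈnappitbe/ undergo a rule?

Segments that undergo a rule: /i/ → [ə] (rule 1); /t/ → [ʔ] (rule 3); /e/ → [ə] (rule 1).
All other segments surface unchanged.

3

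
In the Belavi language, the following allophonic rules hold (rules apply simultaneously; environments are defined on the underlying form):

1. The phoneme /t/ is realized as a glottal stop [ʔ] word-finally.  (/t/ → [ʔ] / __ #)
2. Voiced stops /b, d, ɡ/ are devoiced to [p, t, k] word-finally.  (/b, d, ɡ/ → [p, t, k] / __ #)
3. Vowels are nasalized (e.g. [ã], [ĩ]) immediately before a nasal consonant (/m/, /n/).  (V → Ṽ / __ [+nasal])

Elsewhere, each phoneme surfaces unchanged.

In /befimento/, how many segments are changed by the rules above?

2

Segments that undergo a rule: /i/ → [ĩ] (rule 3); /e/ → [ẽ] (rule 3).
All other segments surface unchanged.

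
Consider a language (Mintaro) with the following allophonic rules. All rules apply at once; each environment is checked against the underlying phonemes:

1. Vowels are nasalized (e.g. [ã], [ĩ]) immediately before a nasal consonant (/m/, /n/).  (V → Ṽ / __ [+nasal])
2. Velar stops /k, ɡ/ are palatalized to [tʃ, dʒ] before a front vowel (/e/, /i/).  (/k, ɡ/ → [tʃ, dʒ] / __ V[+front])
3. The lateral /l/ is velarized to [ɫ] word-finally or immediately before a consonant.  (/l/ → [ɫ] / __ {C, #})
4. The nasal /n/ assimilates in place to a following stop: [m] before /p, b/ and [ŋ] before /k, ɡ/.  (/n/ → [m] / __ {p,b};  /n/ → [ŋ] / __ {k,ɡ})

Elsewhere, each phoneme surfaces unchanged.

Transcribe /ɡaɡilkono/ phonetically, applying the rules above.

/ɡ/ (word-initial): rule 2 targets it, but not before a front vowel → unchanged [ɡ].
/a/ — between /ɡ/ and /ɡ/; rule 1 does not apply here → [a].
/ɡ/ (between /a/ and /i/) occurs before a front vowel → [dʒ] by rule 2.
/i/ — between /ɡ/ and /l/; rule 1 does not apply here → [i].
/l/ meets the environment for rule 3 (word-finally or immediately before a consonant) → [ɫ].
/k/ (between /l/ and /o/): rule 2 targets it, but not before a front vowel → unchanged [k].
/o/ — between /k/ and /n/, before a nasal consonant — surfaces as [õ] (rule 1).
/n/ (between /o/ and /o/) fails the environment for rule 4, so it stays [n].
/o/ (word-final) is in the target of rule 1 but the environment (before a nasal consonant) is not met → [o].

[ɡadʒiɫkõno]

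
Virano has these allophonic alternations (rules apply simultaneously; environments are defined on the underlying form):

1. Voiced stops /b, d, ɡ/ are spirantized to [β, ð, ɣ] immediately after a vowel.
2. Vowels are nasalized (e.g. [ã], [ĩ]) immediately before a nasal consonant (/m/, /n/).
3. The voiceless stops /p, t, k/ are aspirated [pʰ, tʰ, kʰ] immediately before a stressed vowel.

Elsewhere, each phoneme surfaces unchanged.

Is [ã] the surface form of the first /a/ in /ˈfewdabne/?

No

/a/ (between /d/ and /b/): rule 2 targets it, but not before a nasal consonant → unchanged [a].
The actual realization is [a], not [ã].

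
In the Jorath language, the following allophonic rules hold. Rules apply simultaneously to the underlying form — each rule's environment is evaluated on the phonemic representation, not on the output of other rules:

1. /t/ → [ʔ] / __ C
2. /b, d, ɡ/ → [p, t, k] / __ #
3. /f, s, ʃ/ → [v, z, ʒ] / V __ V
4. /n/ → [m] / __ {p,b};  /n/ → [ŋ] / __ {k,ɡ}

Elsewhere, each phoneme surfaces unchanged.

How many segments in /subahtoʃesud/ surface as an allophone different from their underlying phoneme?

3

Segments that undergo a rule: /ʃ/ → [ʒ] (rule 3); /s/ → [z] (rule 3); /d/ → [t] (rule 2).
All other segments surface unchanged.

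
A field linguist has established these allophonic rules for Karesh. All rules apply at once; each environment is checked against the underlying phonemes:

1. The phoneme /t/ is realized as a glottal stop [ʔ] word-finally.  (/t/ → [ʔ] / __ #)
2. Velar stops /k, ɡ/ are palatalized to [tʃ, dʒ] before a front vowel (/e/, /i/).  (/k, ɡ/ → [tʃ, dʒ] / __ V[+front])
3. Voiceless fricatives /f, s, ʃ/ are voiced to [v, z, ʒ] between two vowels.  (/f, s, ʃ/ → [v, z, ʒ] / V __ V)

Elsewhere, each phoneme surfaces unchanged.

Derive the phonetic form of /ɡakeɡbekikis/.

[ɡatʃeɡbetʃitʃis]

/ɡ/ (word-initial) fails the environment for rule 2, so it stays [ɡ].
/a/ stays [a].
/k/ — between /a/ and /e/, before a front vowel — surfaces as [tʃ] (rule 2).
/e/ — not in any rule's target class → [e].
/ɡ/ (between /e/ and /b/) is in the target of rule 2 but the environment (before a front vowel) is not met → [ɡ].
/b/ (between /ɡ/ and /e/): no rule targets it → [b].
/e/ (between /b/ and /k/) is unaffected → [e].
/k/ meets the environment for rule 2 (before a front vowel) → [tʃ].
/i/ — not in any rule's target class → [i].
/k/ meets the environment for rule 2 (before a front vowel) → [tʃ].
/i/ (between /k/ and /s/): no rule targets it → [i].
/s/ (word-final) is in the target of rule 3 but the environment (between two vowels) is not met → [s].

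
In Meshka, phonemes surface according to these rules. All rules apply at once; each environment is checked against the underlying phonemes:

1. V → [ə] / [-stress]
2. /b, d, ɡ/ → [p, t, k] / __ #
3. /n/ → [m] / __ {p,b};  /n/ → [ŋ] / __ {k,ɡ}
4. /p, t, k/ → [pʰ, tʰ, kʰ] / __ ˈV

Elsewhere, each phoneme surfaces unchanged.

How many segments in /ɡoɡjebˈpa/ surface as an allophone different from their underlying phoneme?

Segments that undergo a rule: /o/ → [ə] (rule 1); /e/ → [ə] (rule 1); /p/ → [pʰ] (rule 4).
All other segments surface unchanged.

3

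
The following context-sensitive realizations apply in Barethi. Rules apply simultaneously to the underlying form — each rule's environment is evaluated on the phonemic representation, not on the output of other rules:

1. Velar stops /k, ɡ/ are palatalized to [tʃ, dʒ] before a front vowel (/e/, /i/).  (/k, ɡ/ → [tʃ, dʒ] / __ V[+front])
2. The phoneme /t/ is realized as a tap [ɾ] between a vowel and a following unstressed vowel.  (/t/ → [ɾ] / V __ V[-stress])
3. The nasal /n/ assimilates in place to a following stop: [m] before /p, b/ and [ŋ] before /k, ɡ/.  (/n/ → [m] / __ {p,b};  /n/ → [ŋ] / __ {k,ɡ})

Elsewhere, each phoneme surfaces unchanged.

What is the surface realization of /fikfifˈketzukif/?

/f/ (word-initial): no rule targets it → [f].
/i/ (between /f/ and /k/) is unaffected → [i].
/k/ (between /i/ and /f/): rule 1 targets it, but not before a front vowel → unchanged [k].
/f/ (between /k/ and /i/) is unaffected → [f].
/i/ stays [i].
/f/ stays [f].
/k/ meets the environment for rule 1 (before a front vowel) → [tʃ].
/e/ — not in any rule's target class → [e].
/t/ (between /e/ and /z/): rule 2 targets it, but not between a vowel and a following unstressed vowel → unchanged [t].
/z/ stays [z].
/u/ stays [u].
/k/ (between /u/ and /i/): before a front vowel, so rule 1 applies → [tʃ].
/i/ — not in any rule's target class → [i].
/f/ (word-final): no rule targets it → [f].

[fikfifˈtʃetzutʃif]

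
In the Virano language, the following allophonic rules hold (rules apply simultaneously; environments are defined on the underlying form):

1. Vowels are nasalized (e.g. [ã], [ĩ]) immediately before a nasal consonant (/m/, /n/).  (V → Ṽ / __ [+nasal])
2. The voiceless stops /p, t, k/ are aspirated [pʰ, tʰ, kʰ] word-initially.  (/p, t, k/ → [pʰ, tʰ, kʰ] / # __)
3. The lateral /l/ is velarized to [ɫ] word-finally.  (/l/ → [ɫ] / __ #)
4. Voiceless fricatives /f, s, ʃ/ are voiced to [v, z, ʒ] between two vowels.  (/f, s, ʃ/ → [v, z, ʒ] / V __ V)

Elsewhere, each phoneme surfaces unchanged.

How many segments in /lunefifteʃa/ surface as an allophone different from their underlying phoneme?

3

Segments that undergo a rule: /u/ → [ũ] (rule 1); /f/ → [v] (rule 4); /ʃ/ → [ʒ] (rule 4).
All other segments surface unchanged.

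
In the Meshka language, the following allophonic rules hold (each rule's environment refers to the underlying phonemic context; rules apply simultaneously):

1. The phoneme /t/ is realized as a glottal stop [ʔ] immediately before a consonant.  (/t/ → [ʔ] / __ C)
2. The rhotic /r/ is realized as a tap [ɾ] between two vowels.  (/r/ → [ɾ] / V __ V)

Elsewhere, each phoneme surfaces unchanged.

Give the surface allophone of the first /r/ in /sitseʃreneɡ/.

/r/ — between /ʃ/ and /e/; rule 2 does not apply here → [r].

[r]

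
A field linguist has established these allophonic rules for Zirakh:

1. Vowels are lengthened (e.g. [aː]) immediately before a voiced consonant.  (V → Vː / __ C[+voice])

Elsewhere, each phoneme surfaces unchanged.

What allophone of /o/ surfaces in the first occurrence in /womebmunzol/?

[oː]

/o/ (between /w/ and /m/): before a voiced consonant, so rule 1 applies → [oː].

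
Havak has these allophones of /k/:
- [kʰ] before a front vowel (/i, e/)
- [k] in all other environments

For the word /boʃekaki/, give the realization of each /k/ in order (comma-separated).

Occurrence 1 (position 5): no conditioning environment matches → elsewhere allophone [k].
Occurrence 2 (position 7): before a front vowel (/i, e/) → [kʰ].

[k], [kʰ]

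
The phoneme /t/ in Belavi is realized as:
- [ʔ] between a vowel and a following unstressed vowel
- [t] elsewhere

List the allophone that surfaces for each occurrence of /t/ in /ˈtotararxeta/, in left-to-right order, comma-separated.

Occurrence 1 (position 1): no conditioning environment matches → elsewhere allophone [t].
Occurrence 2 (position 3): between a vowel and a following unstressed vowel → [ʔ].
Occurrence 3 (position 10): between a vowel and a following unstressed vowel → [ʔ].

[t], [ʔ], [ʔ]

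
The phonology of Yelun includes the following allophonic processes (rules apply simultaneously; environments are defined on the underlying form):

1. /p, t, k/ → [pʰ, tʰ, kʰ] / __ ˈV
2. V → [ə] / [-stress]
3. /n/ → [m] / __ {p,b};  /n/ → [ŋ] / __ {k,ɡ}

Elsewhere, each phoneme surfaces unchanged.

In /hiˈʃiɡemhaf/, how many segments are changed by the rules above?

3

Segments that undergo a rule: /i/ → [ə] (rule 2); /e/ → [ə] (rule 2); /a/ → [ə] (rule 2).
All other segments surface unchanged.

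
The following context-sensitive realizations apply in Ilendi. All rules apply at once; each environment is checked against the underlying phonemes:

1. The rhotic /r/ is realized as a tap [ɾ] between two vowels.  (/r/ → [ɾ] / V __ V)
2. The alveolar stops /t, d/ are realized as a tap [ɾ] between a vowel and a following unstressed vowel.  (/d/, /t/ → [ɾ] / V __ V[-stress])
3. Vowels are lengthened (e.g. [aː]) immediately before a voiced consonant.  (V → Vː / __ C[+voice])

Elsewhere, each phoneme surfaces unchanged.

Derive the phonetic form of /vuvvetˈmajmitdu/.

/v/ (word-initial): no rule targets it → [v].
/u/ (between /v/ and /v/): before a voiced consonant, so rule 3 applies → [uː].
/v/ stays [v].
/v/ — not in any rule's target class → [v].
/e/ (between /v/ and /t/) is in the target of rule 3 but the environment (before a voiced consonant) is not met → [e].
/t/ (between /e/ and /m/) fails the environment for rule 2, so it stays [t].
/m/ (between /t/ and /a/): no rule targets it → [m].
Rule 3 applies to /a/ (between /m/ and /j/: before a voiced consonant) → [aː].
/j/ — not in any rule's target class → [j].
/m/ (between /j/ and /i/): no rule targets it → [m].
/i/ — between /m/ and /t/; rule 3 does not apply here → [i].
/t/ (between /i/ and /d/): rule 2 targets it, but not between a vowel and a following unstressed vowel → unchanged [t].
/d/ (between /t/ and /u/) fails the environment for rule 2, so it stays [d].
/u/ (word-final) is in the target of rule 3 but the environment (before a voiced consonant) is not met → [u].

[vuːvvetˈmaːjmitdu]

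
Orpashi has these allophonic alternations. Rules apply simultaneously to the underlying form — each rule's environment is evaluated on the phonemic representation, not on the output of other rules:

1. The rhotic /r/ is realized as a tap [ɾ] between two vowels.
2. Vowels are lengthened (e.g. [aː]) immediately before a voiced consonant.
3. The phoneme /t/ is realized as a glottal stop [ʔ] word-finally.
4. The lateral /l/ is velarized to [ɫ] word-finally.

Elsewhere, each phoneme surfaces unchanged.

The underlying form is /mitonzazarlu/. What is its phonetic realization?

[mitoːnzaːzaːrlu]

/m/ stays [m].
/i/ (between /m/ and /t/) fails the environment for rule 2, so it stays [i].
/t/ (between /i/ and /o/) is in the target of rule 3 but the environment (word-finally) is not met → [t].
/o/ (between /t/ and /n/) occurs before a voiced consonant → [oː] by rule 2.
/n/ (between /o/ and /z/): no rule targets it → [n].
/z/ (between /n/ and /a/): no rule targets it → [z].
/a/ meets the environment for rule 2 (before a voiced consonant) → [aː].
/z/ stays [z].
/a/ (between /z/ and /r/): before a voiced consonant, so rule 2 applies → [aː].
/r/ (between /a/ and /l/) is in the target of rule 1 but the environment (between two vowels) is not met → [r].
/l/ (between /r/ and /u/): rule 4 targets it, but not word-finally → unchanged [l].
/u/ — word-final; rule 2 does not apply here → [u].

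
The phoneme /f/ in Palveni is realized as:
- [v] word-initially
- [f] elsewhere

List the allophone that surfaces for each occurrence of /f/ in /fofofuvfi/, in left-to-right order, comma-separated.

Occurrence 1 (position 1): word-initially → [v].
Occurrence 2 (position 3): no conditioning environment matches → elsewhere allophone [f].
Occurrence 3 (position 5): no conditioning environment matches → elsewhere allophone [f].
Occurrence 4 (position 8): no conditioning environment matches → elsewhere allophone [f].

[v], [f], [f], [f]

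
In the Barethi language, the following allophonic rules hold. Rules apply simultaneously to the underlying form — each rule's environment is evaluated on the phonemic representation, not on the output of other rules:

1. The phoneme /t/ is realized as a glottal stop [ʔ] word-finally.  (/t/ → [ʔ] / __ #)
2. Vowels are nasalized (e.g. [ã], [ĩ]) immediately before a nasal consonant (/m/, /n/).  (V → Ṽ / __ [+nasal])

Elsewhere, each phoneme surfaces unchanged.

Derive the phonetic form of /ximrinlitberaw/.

/x/ — not in any rule's target class → [x].
/i/ meets the environment for rule 2 (before a nasal consonant) → [ĩ].
/m/ stays [m].
/r/ (between /m/ and /i/): no rule targets it → [r].
Rule 2 applies to /i/ (between /r/ and /n/: before a nasal consonant) → [ĩ].
/n/ stays [n].
/l/ (between /n/ and /i/): no rule targets it → [l].
/i/ (between /l/ and /t/): rule 2 targets it, but not before a nasal consonant → unchanged [i].
/t/ (between /i/ and /b/) fails the environment for rule 1, so it stays [t].
/b/ (between /t/ and /e/) is unaffected → [b].
/e/ (between /b/ and /r/): rule 2 targets it, but not before a nasal consonant → unchanged [e].
/r/ (between /e/ and /a/): no rule targets it → [r].
/a/ — between /r/ and /w/; rule 2 does not apply here → [a].
/w/ (word-final) is unaffected → [w].

[xĩmrĩnlitberaw]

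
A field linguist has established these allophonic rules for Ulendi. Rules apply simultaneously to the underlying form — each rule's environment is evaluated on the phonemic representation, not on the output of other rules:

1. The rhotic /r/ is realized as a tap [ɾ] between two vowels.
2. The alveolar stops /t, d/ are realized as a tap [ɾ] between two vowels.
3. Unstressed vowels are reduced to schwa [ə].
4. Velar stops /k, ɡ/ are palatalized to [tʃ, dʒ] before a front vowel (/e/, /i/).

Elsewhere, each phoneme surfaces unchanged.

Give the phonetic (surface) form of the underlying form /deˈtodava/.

/d/ (word-initial) fails the environment for rule 2, so it stays [d].
/e/ (between /d/ and /t/) occurs in an unstressed syllable → [ə] by rule 3.
/t/ (between /e/ and /o/): between two vowels, so rule 2 applies → [ɾ].
/o/ (between /t/ and /d/) is in the target of rule 3 but the environment (in an unstressed syllable) is not met → [o].
/d/ — between /o/ and /a/, between two vowels — surfaces as [ɾ] (rule 2).
Rule 3 applies to /a/ (between /d/ and /v/: in an unstressed syllable) → [ə].
/v/ (between /a/ and /a/) is unaffected → [v].
Rule 3 applies to /a/ (word-final: in an unstressed syllable) → [ə].

[dəˈɾoɾəvə]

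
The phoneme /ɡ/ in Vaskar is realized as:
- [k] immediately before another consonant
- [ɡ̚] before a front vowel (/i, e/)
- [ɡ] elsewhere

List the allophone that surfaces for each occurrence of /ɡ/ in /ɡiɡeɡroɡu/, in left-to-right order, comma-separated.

[ɡ̚], [ɡ̚], [k], [ɡ]

Occurrence 1 (position 1): before a front vowel (/i, e/) → [ɡ̚].
Occurrence 2 (position 3): before a front vowel (/i, e/) → [ɡ̚].
Occurrence 3 (position 5): immediately before another consonant → [k].
Occurrence 4 (position 8): no conditioning environment matches → elsewhere allophone [ɡ].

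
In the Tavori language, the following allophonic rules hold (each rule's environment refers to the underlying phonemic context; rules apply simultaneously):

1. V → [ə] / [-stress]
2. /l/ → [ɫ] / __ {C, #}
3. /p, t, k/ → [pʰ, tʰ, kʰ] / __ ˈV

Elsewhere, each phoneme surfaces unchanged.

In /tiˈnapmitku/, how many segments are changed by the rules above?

Segments that undergo a rule: /i/ → [ə] (rule 1); /i/ → [ə] (rule 1); /u/ → [ə] (rule 1).
All other segments surface unchanged.

3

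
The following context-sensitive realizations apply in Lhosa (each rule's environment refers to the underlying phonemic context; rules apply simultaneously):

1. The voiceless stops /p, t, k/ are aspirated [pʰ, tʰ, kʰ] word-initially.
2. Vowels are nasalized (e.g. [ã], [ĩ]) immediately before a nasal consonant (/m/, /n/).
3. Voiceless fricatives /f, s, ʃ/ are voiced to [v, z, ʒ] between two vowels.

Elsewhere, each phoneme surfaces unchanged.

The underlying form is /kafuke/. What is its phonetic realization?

[kʰavuke]

/k/ (word-initial) occurs word-initially → [kʰ] by rule 1.
/a/ (between /k/ and /f/) is in the target of rule 2 but the environment (before a nasal consonant) is not met → [a].
/f/ (between /a/ and /u/) occurs between two vowels → [v] by rule 3.
/u/ (between /f/ and /k/): rule 2 targets it, but not before a nasal consonant → unchanged [u].
/k/ — between /u/ and /e/; rule 1 does not apply here → [k].
/e/ (word-final) is in the target of rule 2 but the environment (before a nasal consonant) is not met → [e].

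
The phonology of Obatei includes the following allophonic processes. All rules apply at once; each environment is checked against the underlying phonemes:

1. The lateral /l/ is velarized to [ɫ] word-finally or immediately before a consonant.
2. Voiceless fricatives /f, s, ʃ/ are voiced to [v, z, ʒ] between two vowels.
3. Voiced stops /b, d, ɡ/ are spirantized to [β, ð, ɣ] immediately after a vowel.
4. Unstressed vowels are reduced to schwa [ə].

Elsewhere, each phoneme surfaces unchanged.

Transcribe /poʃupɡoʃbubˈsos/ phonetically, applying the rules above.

/p/ stays [p].
Rule 4 applies to /o/ (between /p/ and /ʃ/: in an unstressed syllable) → [ə].
/ʃ/ — between /o/ and /u/, between two vowels — surfaces as [ʒ] (rule 2).
Rule 4 applies to /u/ (between /ʃ/ and /p/: in an unstressed syllable) → [ə].
/p/ (between /u/ and /ɡ/): no rule targets it → [p].
/ɡ/ — between /p/ and /o/; rule 3 does not apply here → [ɡ].
/o/ (between /ɡ/ and /ʃ/): in an unstressed syllable, so rule 4 applies → [ə].
/ʃ/ (between /o/ and /b/) is in the target of rule 2 but the environment (between two vowels) is not met → [ʃ].
/b/ (between /ʃ/ and /u/) is in the target of rule 3 but the environment (immediately after a vowel) is not met → [b].
/u/ meets the environment for rule 4 (in an unstressed syllable) → [ə].
/b/ — between /u/ and /s/, immediately after a vowel — surfaces as [β] (rule 3).
/s/ (between /b/ and /o/) is in the target of rule 2 but the environment (between two vowels) is not met → [s].
/o/ (between /s/ and /s/) fails the environment for rule 4, so it stays [o].
/s/ (word-final): rule 2 targets it, but not between two vowels → unchanged [s].

[pəʒəpɡəʃbəβˈsos]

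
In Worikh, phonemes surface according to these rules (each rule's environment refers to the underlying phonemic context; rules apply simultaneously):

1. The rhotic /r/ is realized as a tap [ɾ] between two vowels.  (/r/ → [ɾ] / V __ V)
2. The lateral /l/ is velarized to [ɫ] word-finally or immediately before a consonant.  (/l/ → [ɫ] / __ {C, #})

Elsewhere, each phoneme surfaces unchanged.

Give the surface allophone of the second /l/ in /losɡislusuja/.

/l/ (between /s/ and /u/) is in the target of rule 2 but the environment (word-finally or immediately before a consonant) is not met → [l].

[l]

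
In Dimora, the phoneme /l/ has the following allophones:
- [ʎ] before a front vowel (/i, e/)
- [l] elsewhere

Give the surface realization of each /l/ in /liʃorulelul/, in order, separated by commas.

Occurrence 1 (position 1): before a front vowel (/i, e/) → [ʎ].
Occurrence 2 (position 7): before a front vowel (/i, e/) → [ʎ].
Occurrence 3 (position 9): no conditioning environment matches → elsewhere allophone [l].
Occurrence 4 (position 11): no conditioning environment matches → elsewhere allophone [l].

[ʎ], [ʎ], [l], [l]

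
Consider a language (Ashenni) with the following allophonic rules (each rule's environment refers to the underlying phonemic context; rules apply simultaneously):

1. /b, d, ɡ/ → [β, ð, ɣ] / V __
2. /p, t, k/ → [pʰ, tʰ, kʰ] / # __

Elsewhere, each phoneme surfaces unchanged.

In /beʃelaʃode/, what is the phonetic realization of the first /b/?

[b]

/b/ (word-initial): rule 1 targets it, but not immediately after a vowel → unchanged [b].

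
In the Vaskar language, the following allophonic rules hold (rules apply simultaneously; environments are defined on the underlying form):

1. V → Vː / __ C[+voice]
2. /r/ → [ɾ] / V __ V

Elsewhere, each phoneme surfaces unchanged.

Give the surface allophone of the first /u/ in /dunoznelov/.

[uː]

/u/ meets the environment for rule 1 (before a voiced consonant) → [uː].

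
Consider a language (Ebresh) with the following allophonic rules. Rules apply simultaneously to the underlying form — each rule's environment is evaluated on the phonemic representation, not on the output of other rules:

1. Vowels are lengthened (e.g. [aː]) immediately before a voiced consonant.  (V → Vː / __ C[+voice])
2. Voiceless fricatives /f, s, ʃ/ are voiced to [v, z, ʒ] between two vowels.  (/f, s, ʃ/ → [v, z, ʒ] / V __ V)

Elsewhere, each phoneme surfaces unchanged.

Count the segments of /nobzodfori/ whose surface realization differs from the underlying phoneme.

Segments that undergo a rule: /o/ → [oː] (rule 1); /o/ → [oː] (rule 1); /o/ → [oː] (rule 1).
All other segments surface unchanged.

3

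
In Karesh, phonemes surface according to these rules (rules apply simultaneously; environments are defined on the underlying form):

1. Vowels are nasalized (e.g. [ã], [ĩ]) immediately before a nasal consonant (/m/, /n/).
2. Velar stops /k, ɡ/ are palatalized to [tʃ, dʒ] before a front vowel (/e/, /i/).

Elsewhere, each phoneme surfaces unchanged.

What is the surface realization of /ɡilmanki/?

/ɡ/ (word-initial) occurs before a front vowel → [dʒ] by rule 2.
/i/ (between /ɡ/ and /l/) is in the target of rule 1 but the environment (before a nasal consonant) is not met → [i].
/l/ (between /i/ and /m/): no rule targets it → [l].
/m/ stays [m].
Rule 1 applies to /a/ (between /m/ and /n/: before a nasal consonant) → [ã].
/n/ stays [n].
/k/ meets the environment for rule 2 (before a front vowel) → [tʃ].
/i/ — word-final; rule 1 does not apply here → [i].

[dʒilmãntʃi]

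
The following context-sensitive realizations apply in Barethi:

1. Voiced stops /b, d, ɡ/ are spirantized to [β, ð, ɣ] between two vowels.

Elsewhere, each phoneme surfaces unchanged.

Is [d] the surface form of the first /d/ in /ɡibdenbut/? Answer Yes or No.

Yes

/d/ (between /b/ and /e/): rule 1 targets it, but not between two vowels → unchanged [d].
The actual realization is [d], which matches [d].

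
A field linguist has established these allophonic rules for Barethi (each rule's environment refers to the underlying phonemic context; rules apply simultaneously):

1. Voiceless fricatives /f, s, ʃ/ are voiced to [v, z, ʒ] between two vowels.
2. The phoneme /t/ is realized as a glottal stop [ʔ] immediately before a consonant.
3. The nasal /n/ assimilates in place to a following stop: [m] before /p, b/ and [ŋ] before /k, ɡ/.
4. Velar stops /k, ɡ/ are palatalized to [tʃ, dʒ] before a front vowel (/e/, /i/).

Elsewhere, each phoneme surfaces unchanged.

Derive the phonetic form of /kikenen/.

Rule 4 applies to /k/ (word-initial: before a front vowel) → [tʃ].
/i/ (between /k/ and /k/): no rule targets it → [i].
Rule 4 applies to /k/ (between /i/ and /e/: before a front vowel) → [tʃ].
/e/ (between /k/ and /n/): no rule targets it → [e].
/n/ — between /e/ and /e/; rule 3 does not apply here → [n].
/e/ (between /n/ and /n/) is unaffected → [e].
/n/ — word-final; rule 3 does not apply here → [n].

[tʃitʃenen]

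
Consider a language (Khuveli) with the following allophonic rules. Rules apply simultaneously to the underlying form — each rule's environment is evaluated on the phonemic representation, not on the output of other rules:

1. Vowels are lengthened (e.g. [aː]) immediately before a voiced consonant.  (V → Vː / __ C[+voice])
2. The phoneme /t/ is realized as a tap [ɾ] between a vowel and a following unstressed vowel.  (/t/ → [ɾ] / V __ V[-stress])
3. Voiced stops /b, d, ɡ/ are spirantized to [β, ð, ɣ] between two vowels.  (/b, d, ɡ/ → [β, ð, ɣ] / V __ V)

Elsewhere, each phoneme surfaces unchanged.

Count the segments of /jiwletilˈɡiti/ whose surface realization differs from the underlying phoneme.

Segments that undergo a rule: /i/ → [iː] (rule 1); /t/ → [ɾ] (rule 2); /i/ → [iː] (rule 1); /t/ → [ɾ] (rule 2).
All other segments surface unchanged.

4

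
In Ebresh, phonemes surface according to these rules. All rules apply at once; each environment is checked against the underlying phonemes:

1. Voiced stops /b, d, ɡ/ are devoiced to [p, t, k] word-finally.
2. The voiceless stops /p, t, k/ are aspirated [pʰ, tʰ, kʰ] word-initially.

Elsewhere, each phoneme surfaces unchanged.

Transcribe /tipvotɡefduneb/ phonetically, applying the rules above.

/t/ — word-initial, word-initially — surfaces as [tʰ] (rule 2).
/i/ (between /t/ and /p/): no rule targets it → [i].
/p/ — between /i/ and /v/; rule 2 does not apply here → [p].
/v/ (between /p/ and /o/): no rule targets it → [v].
/o/ (between /v/ and /t/) is unaffected → [o].
/t/ (between /o/ and /ɡ/) is in the target of rule 2 but the environment (word-initially) is not met → [t].
/ɡ/ (between /t/ and /e/) fails the environment for rule 1, so it stays [ɡ].
/e/ (between /ɡ/ and /f/): no rule targets it → [e].
/f/ stays [f].
/d/ (between /f/ and /u/) is in the target of rule 1 but the environment (word-finally) is not met → [d].
/u/ (between /d/ and /n/): no rule targets it → [u].
/n/ stays [n].
/e/ (between /n/ and /b/) is unaffected → [e].
/b/ (word-final): word-finally, so rule 1 applies → [p].

[tʰipvotɡefdunep]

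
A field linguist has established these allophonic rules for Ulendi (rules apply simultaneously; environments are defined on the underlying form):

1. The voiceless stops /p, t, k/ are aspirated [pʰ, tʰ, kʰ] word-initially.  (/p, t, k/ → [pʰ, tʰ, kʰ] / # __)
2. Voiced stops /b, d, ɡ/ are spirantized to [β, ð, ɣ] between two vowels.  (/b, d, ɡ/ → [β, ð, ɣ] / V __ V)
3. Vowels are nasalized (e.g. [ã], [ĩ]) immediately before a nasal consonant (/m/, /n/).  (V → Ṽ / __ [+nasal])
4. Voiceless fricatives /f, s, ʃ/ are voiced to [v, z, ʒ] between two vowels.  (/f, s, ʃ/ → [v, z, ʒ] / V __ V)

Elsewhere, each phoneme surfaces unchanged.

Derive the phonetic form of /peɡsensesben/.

[pʰeɡsẽnsesbẽn]

Rule 1 applies to /p/ (word-initial: word-initially) → [pʰ].
/e/ (between /p/ and /ɡ/) fails the environment for rule 3, so it stays [e].
/ɡ/ (between /e/ and /s/) is in the target of rule 2 but the environment (between two vowels) is not met → [ɡ].
/s/ — between /ɡ/ and /e/; rule 4 does not apply here → [s].
/e/ (between /s/ and /n/) occurs before a nasal consonant → [ẽ] by rule 3.
/s/ (between /n/ and /e/) fails the environment for rule 4, so it stays [s].
/e/ — between /s/ and /s/; rule 3 does not apply here → [e].
/s/ (between /e/ and /b/) is in the target of rule 4 but the environment (between two vowels) is not met → [s].
/b/ — between /s/ and /e/; rule 2 does not apply here → [b].
Rule 3 applies to /e/ (between /b/ and /n/: before a nasal consonant) → [ẽ].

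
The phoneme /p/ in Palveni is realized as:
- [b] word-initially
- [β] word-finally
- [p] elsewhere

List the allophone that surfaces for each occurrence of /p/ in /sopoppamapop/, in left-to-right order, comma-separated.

[p], [p], [p], [p], [β]

Occurrence 1 (position 3): no conditioning environment matches → elsewhere allophone [p].
Occurrence 2 (position 5): no conditioning environment matches → elsewhere allophone [p].
Occurrence 3 (position 6): no conditioning environment matches → elsewhere allophone [p].
Occurrence 4 (position 10): no conditioning environment matches → elsewhere allophone [p].
Occurrence 5 (position 12): word-finally → [β].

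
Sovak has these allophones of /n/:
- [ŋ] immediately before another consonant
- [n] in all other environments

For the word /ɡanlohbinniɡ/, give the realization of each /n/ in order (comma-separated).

[ŋ], [ŋ], [n]

Occurrence 1 (position 3): immediately before another consonant → [ŋ].
Occurrence 2 (position 9): immediately before another consonant → [ŋ].
Occurrence 3 (position 10): no conditioning environment matches → elsewhere allophone [n].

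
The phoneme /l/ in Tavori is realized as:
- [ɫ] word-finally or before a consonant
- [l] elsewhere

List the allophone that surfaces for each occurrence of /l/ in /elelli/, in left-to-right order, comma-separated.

Occurrence 1 (position 2): no conditioning environment matches → elsewhere allophone [l].
Occurrence 2 (position 4): word-finally or before a consonant → [ɫ].
Occurrence 3 (position 5): no conditioning environment matches → elsewhere allophone [l].

[l], [ɫ], [l]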